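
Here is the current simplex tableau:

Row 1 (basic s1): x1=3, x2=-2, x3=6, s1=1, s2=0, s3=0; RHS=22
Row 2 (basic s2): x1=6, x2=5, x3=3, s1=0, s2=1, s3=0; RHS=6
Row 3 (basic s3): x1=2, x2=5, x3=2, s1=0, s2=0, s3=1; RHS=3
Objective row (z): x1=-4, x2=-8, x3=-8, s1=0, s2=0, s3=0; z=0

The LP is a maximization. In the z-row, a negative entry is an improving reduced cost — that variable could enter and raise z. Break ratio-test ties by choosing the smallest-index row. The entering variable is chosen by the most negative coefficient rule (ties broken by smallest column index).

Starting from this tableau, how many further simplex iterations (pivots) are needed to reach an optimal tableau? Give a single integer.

2

pivot: x2 in, s3 out → z = 24/5
pivot: x3 in, x2 out → z = 12
No improving column remains; optimal.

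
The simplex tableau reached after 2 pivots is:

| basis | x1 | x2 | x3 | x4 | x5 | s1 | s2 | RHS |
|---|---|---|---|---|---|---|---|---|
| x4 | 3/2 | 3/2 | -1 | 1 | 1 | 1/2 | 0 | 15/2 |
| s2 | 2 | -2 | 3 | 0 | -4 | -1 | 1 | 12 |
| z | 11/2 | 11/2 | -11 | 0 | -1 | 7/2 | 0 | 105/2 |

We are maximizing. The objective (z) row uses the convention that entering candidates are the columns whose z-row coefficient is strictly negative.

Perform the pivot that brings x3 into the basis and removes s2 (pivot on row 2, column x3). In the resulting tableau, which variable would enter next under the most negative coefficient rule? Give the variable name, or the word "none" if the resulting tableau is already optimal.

x5

Pivot element 3. New z-row = old z-row − (-11)·(row 2/3).
Updated z-row coefficients: x1: 77/6, x2: -11/6, x3: 0, x4: 0, x5: -47/3, s1: -1/6, s2: 11/3.
The most negative is -47/3 in column x5, so x5 would enter next.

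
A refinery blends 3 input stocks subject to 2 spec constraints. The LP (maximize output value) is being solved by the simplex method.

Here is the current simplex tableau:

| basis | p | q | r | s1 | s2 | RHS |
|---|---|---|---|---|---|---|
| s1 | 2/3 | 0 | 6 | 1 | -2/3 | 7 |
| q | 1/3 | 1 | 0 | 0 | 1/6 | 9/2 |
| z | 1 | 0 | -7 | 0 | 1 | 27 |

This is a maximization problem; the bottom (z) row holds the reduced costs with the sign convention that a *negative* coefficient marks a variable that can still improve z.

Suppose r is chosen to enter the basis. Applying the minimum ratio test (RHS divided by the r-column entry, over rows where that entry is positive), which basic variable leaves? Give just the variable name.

Ratios: row 1 (s1): 7/6 = 7/6; row 2 (q): entry 0 ≤ 0, skip.
Minimum ratio 7/6 is in the s1 row, so s1 leaves.

s1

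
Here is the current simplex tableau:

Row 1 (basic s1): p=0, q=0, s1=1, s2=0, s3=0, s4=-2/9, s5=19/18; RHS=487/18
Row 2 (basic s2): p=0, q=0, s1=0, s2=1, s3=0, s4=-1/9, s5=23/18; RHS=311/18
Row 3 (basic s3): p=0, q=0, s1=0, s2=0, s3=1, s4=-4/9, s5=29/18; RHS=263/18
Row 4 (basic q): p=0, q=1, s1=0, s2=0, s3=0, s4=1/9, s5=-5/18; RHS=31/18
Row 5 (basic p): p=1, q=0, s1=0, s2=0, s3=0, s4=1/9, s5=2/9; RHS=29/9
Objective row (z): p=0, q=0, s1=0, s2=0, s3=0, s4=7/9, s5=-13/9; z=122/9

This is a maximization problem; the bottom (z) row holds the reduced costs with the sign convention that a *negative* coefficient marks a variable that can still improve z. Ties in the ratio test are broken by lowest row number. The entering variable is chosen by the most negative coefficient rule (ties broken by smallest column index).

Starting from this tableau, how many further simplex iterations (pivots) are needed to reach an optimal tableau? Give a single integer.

pivot: s5 in, s3 out → z = 773/29
No improving column remains; optimal.

1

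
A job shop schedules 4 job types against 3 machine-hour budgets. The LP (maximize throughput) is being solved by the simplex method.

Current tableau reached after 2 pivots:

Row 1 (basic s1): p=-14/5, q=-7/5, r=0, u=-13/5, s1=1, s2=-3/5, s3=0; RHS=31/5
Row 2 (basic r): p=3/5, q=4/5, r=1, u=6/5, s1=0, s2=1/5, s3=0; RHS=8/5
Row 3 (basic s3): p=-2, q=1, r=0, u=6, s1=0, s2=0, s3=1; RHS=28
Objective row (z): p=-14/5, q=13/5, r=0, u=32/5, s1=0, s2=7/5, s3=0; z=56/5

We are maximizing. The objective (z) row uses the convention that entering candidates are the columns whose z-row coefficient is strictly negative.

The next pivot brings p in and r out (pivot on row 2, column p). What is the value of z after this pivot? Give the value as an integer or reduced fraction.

Minimum ratio for p: (8/5)/(3/5) = 8/3.
z changes by −(z-row coeff of p)·ratio = −(-14/5)·(8/3) = 112/15.
New z = 56/5 + (112/15) = 56/3.

56/3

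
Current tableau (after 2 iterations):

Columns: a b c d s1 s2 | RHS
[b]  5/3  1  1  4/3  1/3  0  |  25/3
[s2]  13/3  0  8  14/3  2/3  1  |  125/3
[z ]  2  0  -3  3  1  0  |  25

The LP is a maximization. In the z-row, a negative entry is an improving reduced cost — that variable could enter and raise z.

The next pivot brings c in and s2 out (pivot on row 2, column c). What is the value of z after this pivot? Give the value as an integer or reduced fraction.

Minimum ratio for c: (125/3)/8 = 125/24.
z changes by −(z-row coeff of c)·ratio = −(-3)·(125/24) = 125/8.
New z = 25 + (125/8) = 325/8.

325/8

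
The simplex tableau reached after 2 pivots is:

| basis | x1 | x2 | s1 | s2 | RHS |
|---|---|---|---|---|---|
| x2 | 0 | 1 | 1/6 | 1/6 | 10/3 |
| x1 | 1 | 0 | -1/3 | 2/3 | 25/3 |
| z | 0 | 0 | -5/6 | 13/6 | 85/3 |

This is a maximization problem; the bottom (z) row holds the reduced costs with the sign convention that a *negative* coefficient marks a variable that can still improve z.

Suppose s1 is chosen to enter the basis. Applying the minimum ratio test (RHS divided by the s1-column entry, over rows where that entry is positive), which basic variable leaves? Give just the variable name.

x2

Ratios: row 1 (x2): (10/3)/(1/6) = 20; row 2 (x1): entry -1/3 ≤ 0, skip.
Minimum ratio 20 is in the x2 row, so x2 leaves.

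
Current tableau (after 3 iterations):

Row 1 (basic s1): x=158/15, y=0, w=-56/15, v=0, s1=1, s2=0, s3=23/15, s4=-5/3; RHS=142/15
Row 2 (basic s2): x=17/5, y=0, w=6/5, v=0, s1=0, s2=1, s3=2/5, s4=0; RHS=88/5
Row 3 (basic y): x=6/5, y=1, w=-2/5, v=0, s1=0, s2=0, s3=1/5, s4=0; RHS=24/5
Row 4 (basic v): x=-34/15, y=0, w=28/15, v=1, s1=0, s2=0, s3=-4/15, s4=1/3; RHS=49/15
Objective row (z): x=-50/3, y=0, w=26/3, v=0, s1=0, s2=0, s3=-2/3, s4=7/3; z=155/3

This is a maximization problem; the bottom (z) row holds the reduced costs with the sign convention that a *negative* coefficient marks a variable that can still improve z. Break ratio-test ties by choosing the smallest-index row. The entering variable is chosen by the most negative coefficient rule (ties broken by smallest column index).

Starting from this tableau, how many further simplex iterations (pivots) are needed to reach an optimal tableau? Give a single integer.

pivot: x in, s1 out → z = 5265/79
pivot: s4 in, y out → z = 363/5
No improving column remains; optimal.

2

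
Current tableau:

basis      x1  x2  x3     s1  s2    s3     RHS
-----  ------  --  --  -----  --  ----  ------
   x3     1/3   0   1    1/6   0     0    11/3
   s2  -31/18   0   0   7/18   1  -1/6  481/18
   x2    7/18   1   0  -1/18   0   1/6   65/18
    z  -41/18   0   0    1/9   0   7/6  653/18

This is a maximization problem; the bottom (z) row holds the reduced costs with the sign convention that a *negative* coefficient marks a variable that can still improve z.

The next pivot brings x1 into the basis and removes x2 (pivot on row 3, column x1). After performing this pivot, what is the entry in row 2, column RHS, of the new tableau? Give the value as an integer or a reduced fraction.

299/7

Pivot element is row 3, column x1: 7/18.
Normalize row 3: new (row 3, RHS) = (65/18)/(7/18) = 65/7.
row 2 ← row 2 − (-31/18)·(new row 3): 481/18 − (-31/18)·(65/7) = 299/7.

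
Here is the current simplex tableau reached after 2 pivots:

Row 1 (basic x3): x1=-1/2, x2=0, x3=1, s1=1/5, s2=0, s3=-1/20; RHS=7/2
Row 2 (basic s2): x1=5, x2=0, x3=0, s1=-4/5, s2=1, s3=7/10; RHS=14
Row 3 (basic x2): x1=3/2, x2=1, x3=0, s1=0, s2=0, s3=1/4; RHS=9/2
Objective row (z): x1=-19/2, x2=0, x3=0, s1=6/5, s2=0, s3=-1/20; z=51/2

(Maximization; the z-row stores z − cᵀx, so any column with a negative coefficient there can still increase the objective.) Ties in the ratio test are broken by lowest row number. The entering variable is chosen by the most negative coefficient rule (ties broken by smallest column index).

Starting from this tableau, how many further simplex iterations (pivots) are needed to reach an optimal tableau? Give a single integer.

2

pivot: x1 in, s2 out → z = 521/10
pivot: s1 in, x2 out → z = 105/2
No improving column remains; optimal.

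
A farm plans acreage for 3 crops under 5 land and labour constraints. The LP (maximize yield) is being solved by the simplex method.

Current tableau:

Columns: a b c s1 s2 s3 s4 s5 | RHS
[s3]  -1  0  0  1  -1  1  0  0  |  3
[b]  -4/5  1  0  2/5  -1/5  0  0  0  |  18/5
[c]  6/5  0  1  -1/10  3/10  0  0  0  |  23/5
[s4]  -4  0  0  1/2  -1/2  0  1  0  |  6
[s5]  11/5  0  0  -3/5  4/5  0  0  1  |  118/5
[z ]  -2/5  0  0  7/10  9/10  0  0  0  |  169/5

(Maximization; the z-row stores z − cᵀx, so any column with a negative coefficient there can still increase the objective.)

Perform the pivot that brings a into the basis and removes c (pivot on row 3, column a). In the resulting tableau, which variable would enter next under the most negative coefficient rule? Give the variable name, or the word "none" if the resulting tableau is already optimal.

Pivot element 6/5. New z-row = old z-row − (-2/5)·(row 3/(6/5)).
Updated z-row coefficients: a: 0, b: 0, c: 1/3, s1: 2/3, s2: 1, s3: 0, s4: 0, s5: 0.
No coefficient is strictly negative; the tableau after this pivot is optimal.

none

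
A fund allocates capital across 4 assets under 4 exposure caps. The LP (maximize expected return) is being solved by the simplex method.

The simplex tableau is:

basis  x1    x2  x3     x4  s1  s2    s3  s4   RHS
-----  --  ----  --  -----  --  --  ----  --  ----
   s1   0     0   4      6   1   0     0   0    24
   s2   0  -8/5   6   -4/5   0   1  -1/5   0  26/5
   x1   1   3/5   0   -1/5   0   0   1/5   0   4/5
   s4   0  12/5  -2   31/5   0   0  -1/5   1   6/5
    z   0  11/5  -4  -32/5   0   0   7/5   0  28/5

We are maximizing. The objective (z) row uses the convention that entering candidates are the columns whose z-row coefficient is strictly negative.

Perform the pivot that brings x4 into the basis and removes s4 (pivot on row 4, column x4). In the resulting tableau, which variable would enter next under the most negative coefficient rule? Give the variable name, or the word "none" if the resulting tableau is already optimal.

x3

Pivot element 31/5. New z-row = old z-row − (-32/5)·(row 4/(31/5)).
Updated z-row coefficients: x1: 0, x2: 145/31, x3: -188/31, x4: 0, s1: 0, s2: 0, s3: 37/31, s4: 32/31.
The most negative is -188/31 in column x3, so x3 would enter next.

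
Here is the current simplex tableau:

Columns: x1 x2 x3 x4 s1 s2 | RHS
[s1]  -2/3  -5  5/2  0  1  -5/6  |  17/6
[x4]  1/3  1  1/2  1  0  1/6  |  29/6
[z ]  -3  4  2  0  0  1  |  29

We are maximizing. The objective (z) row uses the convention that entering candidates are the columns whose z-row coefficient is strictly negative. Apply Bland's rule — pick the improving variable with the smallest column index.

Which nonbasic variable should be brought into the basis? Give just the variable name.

x1

Objective-row coefficients: x1: -3, x2: 4, x3: 2, x4: 0, s1: 0, s2: 1.
Improving columns: x1. Bland's rule picks the smallest column index → x1.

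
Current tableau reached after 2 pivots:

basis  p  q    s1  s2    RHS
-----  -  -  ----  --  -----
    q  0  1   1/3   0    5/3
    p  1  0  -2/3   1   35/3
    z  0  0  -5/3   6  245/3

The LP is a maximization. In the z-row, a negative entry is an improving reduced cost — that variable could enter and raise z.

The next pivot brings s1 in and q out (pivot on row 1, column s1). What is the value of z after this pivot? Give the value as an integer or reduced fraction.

Minimum ratio for s1: (5/3)/(1/3) = 5.
z changes by −(z-row coeff of s1)·ratio = −(-5/3)·5 = 25/3.
New z = 245/3 + (25/3) = 90.

90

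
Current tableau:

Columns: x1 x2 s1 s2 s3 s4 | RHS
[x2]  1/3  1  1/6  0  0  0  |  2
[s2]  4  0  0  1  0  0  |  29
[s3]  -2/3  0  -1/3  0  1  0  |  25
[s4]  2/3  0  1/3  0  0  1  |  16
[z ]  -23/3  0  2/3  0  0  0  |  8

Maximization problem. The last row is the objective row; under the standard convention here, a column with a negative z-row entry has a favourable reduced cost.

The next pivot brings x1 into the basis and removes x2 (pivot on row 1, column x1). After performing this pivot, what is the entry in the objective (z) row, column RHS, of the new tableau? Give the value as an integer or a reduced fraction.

Pivot element is row 1, column x1: 1/3.
Normalize row 1: new (row 1, RHS) = 2/(1/3) = 6.
z-row ← z-row − (-23/3)·(new row 1): 8 − (-23/3)·6 = 54.

54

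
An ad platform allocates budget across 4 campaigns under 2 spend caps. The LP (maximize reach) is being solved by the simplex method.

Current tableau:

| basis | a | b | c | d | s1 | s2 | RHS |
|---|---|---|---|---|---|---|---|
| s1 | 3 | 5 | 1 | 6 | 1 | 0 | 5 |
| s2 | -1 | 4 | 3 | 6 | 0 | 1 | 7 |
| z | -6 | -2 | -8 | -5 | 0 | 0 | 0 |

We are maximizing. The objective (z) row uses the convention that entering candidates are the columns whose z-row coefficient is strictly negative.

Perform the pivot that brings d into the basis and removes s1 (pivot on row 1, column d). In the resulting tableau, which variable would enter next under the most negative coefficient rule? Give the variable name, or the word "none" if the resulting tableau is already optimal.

c

Pivot element 6. New z-row = old z-row − (-5)·(row 1/6).
Updated z-row coefficients: a: -7/2, b: 13/6, c: -43/6, d: 0, s1: 5/6, s2: 0.
The most negative is -43/6 in column c, so c would enter next.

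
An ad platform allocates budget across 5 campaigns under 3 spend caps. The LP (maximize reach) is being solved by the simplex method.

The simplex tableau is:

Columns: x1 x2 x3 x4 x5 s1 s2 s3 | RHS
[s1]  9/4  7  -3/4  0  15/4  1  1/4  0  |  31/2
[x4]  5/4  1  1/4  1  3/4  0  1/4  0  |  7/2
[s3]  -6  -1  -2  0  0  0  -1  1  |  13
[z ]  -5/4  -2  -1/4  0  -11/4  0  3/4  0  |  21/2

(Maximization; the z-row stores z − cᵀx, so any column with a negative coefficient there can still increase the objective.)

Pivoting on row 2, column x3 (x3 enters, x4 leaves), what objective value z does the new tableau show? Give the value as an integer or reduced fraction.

14

Minimum ratio for x3: (7/2)/(1/4) = 14.
z changes by −(z-row coeff of x3)·ratio = −(-1/4)·14 = 7/2.
New z = 21/2 + (7/2) = 14.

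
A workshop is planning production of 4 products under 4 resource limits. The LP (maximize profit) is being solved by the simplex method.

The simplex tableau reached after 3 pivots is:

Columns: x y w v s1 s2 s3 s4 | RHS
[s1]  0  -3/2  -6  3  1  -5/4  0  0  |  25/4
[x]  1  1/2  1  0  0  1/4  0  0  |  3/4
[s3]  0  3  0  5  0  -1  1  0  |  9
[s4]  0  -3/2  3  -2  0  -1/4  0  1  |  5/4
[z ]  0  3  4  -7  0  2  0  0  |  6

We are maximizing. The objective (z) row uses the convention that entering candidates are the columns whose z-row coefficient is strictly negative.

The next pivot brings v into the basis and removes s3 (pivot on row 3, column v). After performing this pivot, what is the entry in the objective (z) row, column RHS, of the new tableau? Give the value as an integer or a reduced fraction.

Pivot element is row 3, column v: 5.
Normalize row 3: new (row 3, RHS) = 9/5 = 9/5.
z-row ← z-row − (-7)·(new row 3): 6 − (-7)·(9/5) = 93/5.

93/5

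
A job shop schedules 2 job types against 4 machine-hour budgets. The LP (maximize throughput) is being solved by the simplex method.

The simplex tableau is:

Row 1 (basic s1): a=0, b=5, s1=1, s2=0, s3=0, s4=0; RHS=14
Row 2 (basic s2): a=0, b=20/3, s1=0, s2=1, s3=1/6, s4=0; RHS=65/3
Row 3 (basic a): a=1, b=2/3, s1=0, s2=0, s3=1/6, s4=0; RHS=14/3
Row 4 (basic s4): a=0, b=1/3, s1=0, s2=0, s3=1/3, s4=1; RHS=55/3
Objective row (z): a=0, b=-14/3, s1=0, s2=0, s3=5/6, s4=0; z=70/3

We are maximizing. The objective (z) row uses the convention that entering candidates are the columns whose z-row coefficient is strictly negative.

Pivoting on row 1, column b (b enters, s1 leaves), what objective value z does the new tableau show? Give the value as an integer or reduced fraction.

182/5

Minimum ratio for b: 14/5 = 14/5.
z changes by −(z-row coeff of b)·ratio = −(-14/3)·(14/5) = 196/15.
New z = 70/3 + (196/15) = 182/5.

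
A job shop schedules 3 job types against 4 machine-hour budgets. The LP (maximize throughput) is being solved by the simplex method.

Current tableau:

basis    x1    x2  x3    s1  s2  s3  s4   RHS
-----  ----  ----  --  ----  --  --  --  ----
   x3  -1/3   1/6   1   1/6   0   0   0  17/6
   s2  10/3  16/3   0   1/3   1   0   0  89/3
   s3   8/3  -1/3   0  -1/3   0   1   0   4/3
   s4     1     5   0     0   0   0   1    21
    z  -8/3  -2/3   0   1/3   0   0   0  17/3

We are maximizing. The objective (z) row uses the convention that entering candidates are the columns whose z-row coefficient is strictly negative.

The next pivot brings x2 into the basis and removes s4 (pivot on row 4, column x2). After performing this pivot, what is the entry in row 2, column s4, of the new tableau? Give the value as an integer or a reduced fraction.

-16/15

Pivot element is row 4, column x2: 5.
Normalize row 4: new (row 4, s4) = 1/5 = 1/5.
row 2 ← row 2 − (16/3)·(new row 4): 0 − (16/3)·(1/5) = -16/15.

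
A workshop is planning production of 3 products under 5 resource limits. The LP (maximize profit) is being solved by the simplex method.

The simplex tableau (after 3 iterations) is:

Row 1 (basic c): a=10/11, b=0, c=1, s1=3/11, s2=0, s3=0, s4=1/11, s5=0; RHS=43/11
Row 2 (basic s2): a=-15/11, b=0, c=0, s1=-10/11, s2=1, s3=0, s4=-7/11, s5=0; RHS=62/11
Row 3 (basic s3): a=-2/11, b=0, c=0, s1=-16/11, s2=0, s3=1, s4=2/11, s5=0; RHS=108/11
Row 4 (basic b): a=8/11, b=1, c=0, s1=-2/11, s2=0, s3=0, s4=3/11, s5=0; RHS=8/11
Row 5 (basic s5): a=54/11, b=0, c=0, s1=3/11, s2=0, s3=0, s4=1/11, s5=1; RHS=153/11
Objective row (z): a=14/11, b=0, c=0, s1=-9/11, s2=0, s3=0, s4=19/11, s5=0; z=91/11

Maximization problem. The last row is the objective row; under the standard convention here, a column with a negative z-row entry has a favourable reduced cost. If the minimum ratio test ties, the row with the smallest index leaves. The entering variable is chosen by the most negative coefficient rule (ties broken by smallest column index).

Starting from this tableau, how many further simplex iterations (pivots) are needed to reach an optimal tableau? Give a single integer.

1

pivot: s1 in, c out → z = 20
No improving column remains; optimal.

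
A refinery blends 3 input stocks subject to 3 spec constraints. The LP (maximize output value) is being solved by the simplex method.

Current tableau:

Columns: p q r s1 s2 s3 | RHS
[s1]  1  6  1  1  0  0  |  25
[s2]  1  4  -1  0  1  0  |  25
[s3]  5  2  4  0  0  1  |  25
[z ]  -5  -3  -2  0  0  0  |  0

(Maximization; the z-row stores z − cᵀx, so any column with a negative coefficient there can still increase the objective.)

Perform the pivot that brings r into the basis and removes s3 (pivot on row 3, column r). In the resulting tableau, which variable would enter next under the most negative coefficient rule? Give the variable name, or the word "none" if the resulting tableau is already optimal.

Pivot element 4. New z-row = old z-row − (-2)·(row 3/4).
Updated z-row coefficients: p: -5/2, q: -2, r: 0, s1: 0, s2: 0, s3: 1/2.
The most negative is -5/2 in column p, so p would enter next.

p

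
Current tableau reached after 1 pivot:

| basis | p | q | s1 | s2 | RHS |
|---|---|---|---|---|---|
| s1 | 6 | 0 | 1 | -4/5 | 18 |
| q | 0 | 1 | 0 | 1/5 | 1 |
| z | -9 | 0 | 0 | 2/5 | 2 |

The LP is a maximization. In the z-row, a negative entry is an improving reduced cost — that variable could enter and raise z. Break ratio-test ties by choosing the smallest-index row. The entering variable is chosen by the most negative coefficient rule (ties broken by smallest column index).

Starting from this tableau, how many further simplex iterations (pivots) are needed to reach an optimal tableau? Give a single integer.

pivot: p in, s1 out → z = 29
pivot: s2 in, q out → z = 33
No improving column remains; optimal.

2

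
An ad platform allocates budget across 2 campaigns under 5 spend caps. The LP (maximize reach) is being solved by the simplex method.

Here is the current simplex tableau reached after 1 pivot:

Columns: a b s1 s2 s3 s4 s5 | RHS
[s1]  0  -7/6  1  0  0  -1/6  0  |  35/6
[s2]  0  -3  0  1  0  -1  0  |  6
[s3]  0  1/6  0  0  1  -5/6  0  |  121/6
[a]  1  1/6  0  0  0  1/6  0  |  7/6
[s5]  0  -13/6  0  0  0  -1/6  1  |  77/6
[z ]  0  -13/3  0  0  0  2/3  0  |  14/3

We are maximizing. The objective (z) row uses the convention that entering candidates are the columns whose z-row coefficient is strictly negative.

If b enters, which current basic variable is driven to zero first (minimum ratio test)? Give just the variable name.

a

Ratios: row 1 (s1): entry -7/6 ≤ 0, skip; row 2 (s2): entry -3 ≤ 0, skip; row 3 (s3): (121/6)/(1/6) = 121; row 4 (a): (7/6)/(1/6) = 7; row 5 (s5): entry -13/6 ≤ 0, skip.
Minimum ratio 7 is in the a row, so a leaves.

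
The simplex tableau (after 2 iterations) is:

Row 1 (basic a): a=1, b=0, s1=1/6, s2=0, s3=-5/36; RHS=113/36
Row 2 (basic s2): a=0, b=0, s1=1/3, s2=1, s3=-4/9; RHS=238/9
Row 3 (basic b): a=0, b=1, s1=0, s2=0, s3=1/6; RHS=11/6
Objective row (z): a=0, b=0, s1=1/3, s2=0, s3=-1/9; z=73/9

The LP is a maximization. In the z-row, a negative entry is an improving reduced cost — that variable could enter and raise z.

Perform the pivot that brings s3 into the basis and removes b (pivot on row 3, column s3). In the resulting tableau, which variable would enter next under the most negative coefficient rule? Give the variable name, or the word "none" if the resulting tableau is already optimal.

Pivot element 1/6. New z-row = old z-row − (-1/9)·(row 3/(1/6)).
Updated z-row coefficients: a: 0, b: 2/3, s1: 1/3, s2: 0, s3: 0.
No coefficient is strictly negative; the tableau after this pivot is optimal.

none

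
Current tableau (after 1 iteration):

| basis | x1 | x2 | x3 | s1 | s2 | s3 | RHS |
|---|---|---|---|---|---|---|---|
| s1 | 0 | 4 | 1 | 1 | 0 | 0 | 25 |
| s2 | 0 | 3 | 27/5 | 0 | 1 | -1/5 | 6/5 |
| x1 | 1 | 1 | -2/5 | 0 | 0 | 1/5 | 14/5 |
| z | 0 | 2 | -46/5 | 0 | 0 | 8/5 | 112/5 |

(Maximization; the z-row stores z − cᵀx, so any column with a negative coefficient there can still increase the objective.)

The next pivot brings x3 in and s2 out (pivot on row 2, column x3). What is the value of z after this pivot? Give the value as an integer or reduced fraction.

220/9

Minimum ratio for x3: (6/5)/(27/5) = 2/9.
z changes by −(z-row coeff of x3)·ratio = −(-46/5)·(2/9) = 92/45.
New z = 112/5 + (92/45) = 220/9.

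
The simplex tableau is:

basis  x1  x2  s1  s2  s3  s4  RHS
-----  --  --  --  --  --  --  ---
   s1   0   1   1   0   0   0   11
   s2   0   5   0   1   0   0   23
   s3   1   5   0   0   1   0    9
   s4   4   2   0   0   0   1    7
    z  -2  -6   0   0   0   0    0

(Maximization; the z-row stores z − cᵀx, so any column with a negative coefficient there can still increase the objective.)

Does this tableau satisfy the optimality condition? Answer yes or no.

no

Column x1 has objective-row coefficient -2, which is negative; an improving pivot exists, so not yet optimal.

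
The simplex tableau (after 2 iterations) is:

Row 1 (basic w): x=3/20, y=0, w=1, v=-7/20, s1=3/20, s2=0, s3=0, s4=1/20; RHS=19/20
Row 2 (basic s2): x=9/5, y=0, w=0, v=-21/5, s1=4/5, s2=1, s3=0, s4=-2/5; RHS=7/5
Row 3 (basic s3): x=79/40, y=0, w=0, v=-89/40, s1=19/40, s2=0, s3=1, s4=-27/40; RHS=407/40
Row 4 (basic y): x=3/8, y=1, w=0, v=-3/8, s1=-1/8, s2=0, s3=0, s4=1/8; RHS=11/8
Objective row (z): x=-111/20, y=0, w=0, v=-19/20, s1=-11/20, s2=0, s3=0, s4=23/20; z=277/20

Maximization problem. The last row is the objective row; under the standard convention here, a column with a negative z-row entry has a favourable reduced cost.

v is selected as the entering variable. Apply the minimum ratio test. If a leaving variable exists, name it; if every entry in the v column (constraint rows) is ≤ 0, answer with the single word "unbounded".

unbounded

v-column entries: row 1: -7/20, row 2: -21/5, row 3: -89/40, row 4: -3/8. All ≤ 0, so v can increase without bound; the LP is unbounded in this direction.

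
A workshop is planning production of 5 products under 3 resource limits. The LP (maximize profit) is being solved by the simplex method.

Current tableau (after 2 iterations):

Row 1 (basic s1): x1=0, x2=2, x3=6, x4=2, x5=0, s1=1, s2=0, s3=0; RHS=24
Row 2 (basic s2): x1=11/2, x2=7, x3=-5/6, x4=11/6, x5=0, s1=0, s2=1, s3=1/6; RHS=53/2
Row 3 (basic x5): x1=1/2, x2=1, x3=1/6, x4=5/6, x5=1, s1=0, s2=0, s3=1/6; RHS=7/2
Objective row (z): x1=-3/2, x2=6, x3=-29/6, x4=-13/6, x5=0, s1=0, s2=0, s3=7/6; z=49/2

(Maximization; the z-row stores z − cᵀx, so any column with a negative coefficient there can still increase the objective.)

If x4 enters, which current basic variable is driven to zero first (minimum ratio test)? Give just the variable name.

Ratios: row 1 (s1): 24/2 = 12; row 2 (s2): (53/2)/(11/6) = 159/11; row 3 (x5): (7/2)/(5/6) = 21/5.
Minimum ratio 21/5 is in the x5 row, so x5 leaves.

x5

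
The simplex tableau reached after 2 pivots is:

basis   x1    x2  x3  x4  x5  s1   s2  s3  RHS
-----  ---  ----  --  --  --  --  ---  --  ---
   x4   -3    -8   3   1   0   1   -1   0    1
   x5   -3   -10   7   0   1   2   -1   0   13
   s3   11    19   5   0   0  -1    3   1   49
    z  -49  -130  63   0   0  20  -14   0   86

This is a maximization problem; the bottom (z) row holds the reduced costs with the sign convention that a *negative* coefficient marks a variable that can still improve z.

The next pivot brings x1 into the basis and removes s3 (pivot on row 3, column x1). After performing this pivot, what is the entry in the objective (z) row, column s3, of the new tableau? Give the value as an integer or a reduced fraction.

49/11

Pivot element is row 3, column x1: 11.
Normalize row 3: new (row 3, s3) = 1/11 = 1/11.
z-row ← z-row − (-49)·(new row 3): 0 − (-49)·(1/11) = 49/11.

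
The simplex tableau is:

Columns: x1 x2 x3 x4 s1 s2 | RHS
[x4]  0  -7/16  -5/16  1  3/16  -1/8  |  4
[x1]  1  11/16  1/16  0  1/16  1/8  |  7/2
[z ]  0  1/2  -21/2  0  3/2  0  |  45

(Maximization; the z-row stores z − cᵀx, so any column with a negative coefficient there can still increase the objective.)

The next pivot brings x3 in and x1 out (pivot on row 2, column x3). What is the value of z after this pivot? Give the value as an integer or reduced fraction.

633

Minimum ratio for x3: (7/2)/(1/16) = 56.
z changes by −(z-row coeff of x3)·ratio = −(-21/2)·56 = 588.
New z = 45 + 588 = 633.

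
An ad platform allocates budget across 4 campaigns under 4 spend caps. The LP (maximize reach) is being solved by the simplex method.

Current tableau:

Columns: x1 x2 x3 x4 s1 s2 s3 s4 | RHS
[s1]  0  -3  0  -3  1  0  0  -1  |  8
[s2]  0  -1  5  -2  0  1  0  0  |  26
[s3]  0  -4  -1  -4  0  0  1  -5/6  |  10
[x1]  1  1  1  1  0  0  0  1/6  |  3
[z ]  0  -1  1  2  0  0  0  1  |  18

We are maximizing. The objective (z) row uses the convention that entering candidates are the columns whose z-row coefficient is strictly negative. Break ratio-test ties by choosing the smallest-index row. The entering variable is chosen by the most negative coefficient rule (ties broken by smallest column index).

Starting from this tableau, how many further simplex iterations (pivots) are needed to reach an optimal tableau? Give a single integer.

pivot: x2 in, x1 out → z = 21
No improving column remains; optimal.

1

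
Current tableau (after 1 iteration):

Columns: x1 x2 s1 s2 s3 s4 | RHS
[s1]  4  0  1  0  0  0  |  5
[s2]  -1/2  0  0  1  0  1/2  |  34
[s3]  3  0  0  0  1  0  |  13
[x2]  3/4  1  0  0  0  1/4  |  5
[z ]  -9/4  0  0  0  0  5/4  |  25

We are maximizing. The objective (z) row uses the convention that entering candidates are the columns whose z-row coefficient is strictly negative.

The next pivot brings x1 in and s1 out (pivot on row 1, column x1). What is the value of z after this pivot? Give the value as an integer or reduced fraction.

445/16

Minimum ratio for x1: 5/4 = 5/4.
z changes by −(z-row coeff of x1)·ratio = −(-9/4)·(5/4) = 45/16.
New z = 25 + (45/16) = 445/16.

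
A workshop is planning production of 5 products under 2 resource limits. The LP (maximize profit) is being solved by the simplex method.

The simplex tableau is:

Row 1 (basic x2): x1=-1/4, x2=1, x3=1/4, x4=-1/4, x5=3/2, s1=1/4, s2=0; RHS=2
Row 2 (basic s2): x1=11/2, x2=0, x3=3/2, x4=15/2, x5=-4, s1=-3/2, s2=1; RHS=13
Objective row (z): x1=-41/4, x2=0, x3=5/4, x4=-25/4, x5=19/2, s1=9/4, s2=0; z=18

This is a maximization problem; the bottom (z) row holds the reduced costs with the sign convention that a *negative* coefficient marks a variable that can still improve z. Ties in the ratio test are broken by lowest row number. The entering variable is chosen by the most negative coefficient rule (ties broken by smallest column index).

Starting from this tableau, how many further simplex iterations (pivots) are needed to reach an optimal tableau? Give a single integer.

2

pivot: x1 in, s2 out → z = 929/22
pivot: s1 in, x2 out → z = 50
No improving column remains; optimal.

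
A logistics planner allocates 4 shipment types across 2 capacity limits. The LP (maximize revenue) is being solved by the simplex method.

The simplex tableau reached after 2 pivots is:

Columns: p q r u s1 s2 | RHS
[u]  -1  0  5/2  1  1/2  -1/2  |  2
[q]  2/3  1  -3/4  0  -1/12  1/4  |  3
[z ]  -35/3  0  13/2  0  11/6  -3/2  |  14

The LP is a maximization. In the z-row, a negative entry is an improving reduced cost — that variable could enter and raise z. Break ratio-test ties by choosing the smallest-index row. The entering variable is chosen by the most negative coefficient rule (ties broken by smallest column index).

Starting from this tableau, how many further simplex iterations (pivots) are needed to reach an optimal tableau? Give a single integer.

pivot: p in, q out → z = 133/2
pivot: r in, u out → z = 1076/11
No improving column remains; optimal.

2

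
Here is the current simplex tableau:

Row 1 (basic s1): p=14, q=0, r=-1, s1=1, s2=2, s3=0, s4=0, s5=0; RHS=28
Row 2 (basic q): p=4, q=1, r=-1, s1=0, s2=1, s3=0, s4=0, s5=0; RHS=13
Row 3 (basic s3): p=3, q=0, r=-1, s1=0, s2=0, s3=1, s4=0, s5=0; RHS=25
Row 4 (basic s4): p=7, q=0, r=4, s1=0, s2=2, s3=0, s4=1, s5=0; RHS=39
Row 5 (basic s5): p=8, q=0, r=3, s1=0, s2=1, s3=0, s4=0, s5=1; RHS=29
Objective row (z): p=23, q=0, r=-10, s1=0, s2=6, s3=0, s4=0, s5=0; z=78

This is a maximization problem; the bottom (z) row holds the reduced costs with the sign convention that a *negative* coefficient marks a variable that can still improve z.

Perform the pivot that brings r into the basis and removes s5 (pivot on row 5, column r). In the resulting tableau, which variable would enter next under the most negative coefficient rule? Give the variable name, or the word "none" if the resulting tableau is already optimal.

none

Pivot element 3. New z-row = old z-row − (-10)·(row 5/3).
Updated z-row coefficients: p: 149/3, q: 0, r: 0, s1: 0, s2: 28/3, s3: 0, s4: 0, s5: 10/3.
No coefficient is strictly negative; the tableau after this pivot is optimal.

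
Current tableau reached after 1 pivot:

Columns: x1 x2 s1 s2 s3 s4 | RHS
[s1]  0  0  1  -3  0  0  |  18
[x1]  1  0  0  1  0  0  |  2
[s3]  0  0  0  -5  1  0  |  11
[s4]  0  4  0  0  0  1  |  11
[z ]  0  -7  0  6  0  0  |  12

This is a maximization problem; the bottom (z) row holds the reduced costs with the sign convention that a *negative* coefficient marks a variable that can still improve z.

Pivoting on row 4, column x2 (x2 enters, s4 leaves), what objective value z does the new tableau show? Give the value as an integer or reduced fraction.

Minimum ratio for x2: 11/4 = 11/4.
z changes by −(z-row coeff of x2)·ratio = −(-7)·(11/4) = 77/4.
New z = 12 + (77/4) = 125/4.

125/4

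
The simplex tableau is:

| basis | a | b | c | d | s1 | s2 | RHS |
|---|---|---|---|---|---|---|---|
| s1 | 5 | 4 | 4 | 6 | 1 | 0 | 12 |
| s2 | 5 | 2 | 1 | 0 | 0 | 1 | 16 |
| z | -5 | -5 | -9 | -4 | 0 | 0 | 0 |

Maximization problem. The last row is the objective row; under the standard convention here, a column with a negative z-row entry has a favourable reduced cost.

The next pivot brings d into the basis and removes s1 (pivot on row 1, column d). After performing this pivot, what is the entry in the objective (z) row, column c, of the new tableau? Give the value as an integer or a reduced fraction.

-19/3

Pivot element is row 1, column d: 6.
Normalize row 1: new (row 1, c) = 4/6 = 2/3.
z-row ← z-row − (-4)·(new row 1): -9 − (-4)·(2/3) = -19/3.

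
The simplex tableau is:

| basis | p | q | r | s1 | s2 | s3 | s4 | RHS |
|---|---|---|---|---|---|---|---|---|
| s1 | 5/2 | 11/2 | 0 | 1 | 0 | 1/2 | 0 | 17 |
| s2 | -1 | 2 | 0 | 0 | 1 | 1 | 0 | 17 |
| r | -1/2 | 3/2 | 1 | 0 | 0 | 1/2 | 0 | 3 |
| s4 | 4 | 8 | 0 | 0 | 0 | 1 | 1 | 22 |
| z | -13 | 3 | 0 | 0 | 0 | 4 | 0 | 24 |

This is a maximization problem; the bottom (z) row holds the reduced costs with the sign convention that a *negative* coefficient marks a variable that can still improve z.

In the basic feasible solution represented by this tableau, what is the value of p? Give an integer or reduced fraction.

0

p is nonbasic (not in the basis column), so its value in the current BFS is 0.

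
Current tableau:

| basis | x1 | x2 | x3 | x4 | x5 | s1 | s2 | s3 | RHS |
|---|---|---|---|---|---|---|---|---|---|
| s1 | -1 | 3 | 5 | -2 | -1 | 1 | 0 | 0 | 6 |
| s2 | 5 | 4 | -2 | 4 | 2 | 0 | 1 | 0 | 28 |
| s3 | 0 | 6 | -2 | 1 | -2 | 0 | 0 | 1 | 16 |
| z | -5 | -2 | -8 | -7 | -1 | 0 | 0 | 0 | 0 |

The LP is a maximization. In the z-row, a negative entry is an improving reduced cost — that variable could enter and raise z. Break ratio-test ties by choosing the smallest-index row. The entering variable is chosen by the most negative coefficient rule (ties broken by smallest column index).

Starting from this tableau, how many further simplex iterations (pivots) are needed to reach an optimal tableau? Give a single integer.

2

pivot: x3 in, s1 out → z = 48/5
pivot: x4 in, s2 out → z = 213/2
No improving column remains; optimal.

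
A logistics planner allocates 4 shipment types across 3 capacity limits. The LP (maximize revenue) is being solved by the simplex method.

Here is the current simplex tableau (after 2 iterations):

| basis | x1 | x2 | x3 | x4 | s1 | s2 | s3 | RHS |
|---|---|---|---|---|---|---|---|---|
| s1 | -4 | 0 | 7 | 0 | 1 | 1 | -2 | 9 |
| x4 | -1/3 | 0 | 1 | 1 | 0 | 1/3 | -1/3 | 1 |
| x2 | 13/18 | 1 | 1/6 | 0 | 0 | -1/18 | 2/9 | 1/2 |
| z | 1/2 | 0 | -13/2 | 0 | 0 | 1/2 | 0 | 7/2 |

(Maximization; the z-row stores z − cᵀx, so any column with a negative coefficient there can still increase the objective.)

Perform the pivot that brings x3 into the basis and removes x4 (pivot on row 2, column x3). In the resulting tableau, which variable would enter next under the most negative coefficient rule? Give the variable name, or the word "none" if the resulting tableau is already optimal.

Pivot element 1. New z-row = old z-row − (-13/2)·(row 2/1).
Updated z-row coefficients: x1: -5/3, x2: 0, x3: 0, x4: 13/2, s1: 0, s2: 8/3, s3: -13/6.
The most negative is -13/6 in column s3, so s3 would enter next.

s3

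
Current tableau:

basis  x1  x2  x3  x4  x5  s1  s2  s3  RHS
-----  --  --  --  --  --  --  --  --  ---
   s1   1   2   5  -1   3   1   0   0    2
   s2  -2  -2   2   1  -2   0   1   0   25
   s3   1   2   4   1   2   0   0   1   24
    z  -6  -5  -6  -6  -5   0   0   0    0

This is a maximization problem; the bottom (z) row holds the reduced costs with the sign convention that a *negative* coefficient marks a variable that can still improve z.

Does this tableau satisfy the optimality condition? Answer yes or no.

Column x1 has objective-row coefficient -6, which is negative; an improving pivot exists, so not yet optimal.

no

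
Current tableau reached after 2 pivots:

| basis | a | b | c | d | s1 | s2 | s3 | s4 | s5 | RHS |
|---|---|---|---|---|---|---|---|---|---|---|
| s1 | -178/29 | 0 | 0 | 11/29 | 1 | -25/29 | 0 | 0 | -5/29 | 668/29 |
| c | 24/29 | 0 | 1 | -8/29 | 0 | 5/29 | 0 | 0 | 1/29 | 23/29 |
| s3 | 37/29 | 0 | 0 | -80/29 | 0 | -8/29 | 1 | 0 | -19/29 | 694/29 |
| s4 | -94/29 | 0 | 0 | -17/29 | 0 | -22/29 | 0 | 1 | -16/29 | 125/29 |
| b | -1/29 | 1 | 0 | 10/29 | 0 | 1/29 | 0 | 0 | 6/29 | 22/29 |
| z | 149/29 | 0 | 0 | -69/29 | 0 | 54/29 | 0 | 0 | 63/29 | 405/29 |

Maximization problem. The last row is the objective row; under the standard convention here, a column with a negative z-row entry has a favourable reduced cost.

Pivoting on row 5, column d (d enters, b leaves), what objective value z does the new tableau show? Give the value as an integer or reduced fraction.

96/5

Minimum ratio for d: (22/29)/(10/29) = 11/5.
z changes by −(z-row coeff of d)·ratio = −(-69/29)·(11/5) = 759/145.
New z = 405/29 + (759/145) = 96/5.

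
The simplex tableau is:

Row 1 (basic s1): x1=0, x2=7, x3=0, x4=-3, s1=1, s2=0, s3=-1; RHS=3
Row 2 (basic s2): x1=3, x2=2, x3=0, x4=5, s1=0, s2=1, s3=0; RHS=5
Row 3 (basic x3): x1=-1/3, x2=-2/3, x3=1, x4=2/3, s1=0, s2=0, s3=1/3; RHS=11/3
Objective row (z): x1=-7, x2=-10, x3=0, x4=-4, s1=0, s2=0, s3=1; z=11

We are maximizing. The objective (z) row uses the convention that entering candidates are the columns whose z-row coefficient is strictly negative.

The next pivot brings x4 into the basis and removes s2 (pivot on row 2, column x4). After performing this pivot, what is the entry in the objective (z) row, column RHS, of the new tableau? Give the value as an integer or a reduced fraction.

15

Pivot element is row 2, column x4: 5.
Normalize row 2: new (row 2, RHS) = 5/5 = 1.
z-row ← z-row − (-4)·(new row 2): 11 − (-4)·1 = 15.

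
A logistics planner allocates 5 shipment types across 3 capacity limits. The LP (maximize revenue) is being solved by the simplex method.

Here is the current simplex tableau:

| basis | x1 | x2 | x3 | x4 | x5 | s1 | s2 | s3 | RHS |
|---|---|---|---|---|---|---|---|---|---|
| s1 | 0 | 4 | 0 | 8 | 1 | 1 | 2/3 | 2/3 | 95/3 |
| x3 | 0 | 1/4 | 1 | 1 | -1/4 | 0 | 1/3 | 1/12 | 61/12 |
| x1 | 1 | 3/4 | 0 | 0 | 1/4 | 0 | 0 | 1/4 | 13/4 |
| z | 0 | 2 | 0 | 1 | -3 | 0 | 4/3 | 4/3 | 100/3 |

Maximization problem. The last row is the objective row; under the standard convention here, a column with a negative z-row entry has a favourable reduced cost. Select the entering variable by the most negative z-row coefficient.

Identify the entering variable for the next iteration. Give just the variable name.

Objective-row coefficients: x1: 0, x2: 2, x3: 0, x4: 1, x5: -3, s1: 0, s2: 4/3, s3: 4/3.
The most negative is -3 in column x5, so x5 enters.

x5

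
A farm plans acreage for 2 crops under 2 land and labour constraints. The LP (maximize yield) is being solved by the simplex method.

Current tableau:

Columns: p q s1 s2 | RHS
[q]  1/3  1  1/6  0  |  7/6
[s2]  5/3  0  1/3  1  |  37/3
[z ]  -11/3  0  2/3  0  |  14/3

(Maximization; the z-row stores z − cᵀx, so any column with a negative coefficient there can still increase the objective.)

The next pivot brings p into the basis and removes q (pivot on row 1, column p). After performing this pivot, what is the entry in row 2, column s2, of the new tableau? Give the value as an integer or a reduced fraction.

Pivot element is row 1, column p: 1/3.
Normalize row 1: new (row 1, s2) = 0/(1/3) = 0.
row 2 ← row 2 − (5/3)·(new row 1): 1 − (5/3)·0 = 1.

1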